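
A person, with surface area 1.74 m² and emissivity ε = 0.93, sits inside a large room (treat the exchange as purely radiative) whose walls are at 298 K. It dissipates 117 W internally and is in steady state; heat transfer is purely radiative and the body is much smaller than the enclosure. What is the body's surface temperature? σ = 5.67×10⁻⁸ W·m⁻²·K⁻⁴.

For a small grey body in a large enclosure, net radiated power = εσA(T⁴ − T_w⁴).
Steady state: P = εσA(T⁴ − T_w⁴) with A = 1.74 m².
T⁴ = P/(εσA) + T_w⁴ = 117/(0.93·5.67×10⁻⁸·1.740) + (298)⁴
    = 1.275×10⁹ + 7.886×10⁹ = 9.161×10⁹ K⁴.

T ≈ 309 K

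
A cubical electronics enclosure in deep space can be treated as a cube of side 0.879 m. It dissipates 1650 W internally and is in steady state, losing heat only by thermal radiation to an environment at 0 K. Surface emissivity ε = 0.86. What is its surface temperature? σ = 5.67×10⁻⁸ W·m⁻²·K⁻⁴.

Steady state: internal power = radiated power, P = εσA T⁴.
Radiating area A = 6L² = 4.636 m².
T⁴ = P/(εσA) = 1650/(0.86·5.67×10⁻⁸·4.636) = 7.299×10⁹ K⁴.
T = (7.299×10⁹)^(1/4).

T ≈ 292 K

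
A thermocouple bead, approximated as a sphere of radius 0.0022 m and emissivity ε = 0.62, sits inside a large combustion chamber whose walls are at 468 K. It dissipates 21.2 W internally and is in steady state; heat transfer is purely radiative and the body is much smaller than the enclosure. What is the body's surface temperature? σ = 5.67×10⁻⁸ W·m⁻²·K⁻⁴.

T ≈ 1780 K

For a small grey body in a large enclosure, net radiated power = εσA(T⁴ − T_w⁴).
Steady state: P = εσA(T⁴ − T_w⁴) with A = 4πr² = 6.082×10⁻⁵ m².
T⁴ = P/(εσA) + T_w⁴ = 21.2/(0.62·5.67×10⁻⁸·6.082×10⁻⁵) + (468)⁴
    = 9.915×10¹² + 4.797×10¹⁰ = 9.963×10¹² K⁴.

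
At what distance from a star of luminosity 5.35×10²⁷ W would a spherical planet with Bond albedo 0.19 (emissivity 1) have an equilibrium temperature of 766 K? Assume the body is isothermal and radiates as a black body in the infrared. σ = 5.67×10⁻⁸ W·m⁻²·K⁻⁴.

For an isothermal black-emitting sphere, (1−a)S·πr² = σ·4πr²·T⁴ ⇒ S = 4σT⁴/(1−a).
S = 4·5.67×10⁻⁸·(766)⁴/0.810 = 96400 W/m².
Flux falls as S = L/(4πd²), so d = √(L/(4πS)) = √(5.35×10²⁷/(4π·96400)).

d ≈ 6.65×10¹⁰ m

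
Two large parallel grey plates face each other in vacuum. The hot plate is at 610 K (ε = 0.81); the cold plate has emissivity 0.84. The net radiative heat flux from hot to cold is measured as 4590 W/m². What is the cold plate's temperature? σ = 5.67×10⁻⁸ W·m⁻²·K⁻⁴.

T₂ ≈ 390 K

q = σ(T₁⁴ − T₂⁴)/(1/ε₁ + 1/ε₂ − 1); denominator = 1.425.
T₂⁴ = T₁⁴ − q·(1/ε₁+1/ε₂−1)/σ = 1.385×10¹¹ − 4590·1.425/5.67×10⁻⁸
    = 2.310×10¹⁰ K⁴.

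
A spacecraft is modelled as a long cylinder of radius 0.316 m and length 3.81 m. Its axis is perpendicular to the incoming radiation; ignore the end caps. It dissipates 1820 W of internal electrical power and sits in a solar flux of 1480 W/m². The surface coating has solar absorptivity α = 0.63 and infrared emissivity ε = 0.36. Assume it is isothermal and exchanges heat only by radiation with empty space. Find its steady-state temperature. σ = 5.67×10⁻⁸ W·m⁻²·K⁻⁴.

T ≈ 403 K

At steady state, absorbed solar power + internal power = radiated power.
Absorbed: α·S·A_cross = 0.63·1480·2.408 = 2245 W (cross-section 2rL).
Total input = 2245 + 1820 = 4065 W.
Radiated: εσ·A_surf·T⁴ with A_surf = 2πrL = 7.565 m².
T⁴ = 4065/(0.36·5.67×10⁻⁸·7.565) = 2.633×10¹⁰ K⁴.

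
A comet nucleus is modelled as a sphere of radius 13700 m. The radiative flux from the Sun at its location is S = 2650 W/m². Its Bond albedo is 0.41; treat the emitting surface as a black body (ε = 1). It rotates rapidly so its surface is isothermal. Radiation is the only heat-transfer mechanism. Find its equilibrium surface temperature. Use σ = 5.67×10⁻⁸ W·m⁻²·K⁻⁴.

T ≈ 288 K

At equilibrium, absorbed power = emitted power.
Absorbing cross-section = πr² = 5.896×10⁸ m²; emitting surface = 4πr² = 2.359×10⁹ m² (ratio 4).
(1−a)S·A_cross = εσ·A_surf·T⁴  ⇒  T⁴ = (1−a)S/(4σ).
T⁴ = 0.590·2650/(4·5.67×10⁻⁸) = 6.894×10⁹ K⁴.
T = (6.894×10⁹)^(1/4).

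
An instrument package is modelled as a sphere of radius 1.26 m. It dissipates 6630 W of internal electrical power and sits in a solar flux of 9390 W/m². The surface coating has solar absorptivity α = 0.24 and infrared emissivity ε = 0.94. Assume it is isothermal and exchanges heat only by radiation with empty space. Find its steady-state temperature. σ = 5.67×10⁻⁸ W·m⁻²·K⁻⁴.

At steady state, absorbed solar power + internal power = radiated power.
Absorbed: α·S·A_cross = 0.24·9390·4.988 = 11240 W (cross-section πr²).
Total input = 11240 + 6630 = 17870 W.
Radiated: εσ·A_surf·T⁴ with A_surf = 4πr² = 19.95 m².
T⁴ = 17870/(0.94·5.67×10⁻⁸·19.95) = 1.681×10¹⁰ K⁴.

T ≈ 360 K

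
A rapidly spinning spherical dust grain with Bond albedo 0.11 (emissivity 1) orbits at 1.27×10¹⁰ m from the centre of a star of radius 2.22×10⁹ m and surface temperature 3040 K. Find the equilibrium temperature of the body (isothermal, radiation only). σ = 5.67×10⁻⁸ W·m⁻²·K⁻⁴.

T ≈ 873 K

The star's surface emits σT_*⁴; at distance d the flux is S = σT_*⁴(R_*/d)².
S = 5.67×10⁻⁸·(3040)⁴·(2.22×10⁹/1.27×10¹⁰)² = 1.480×10⁵ W/m².
For an isothermal sphere T⁴ = (1−a)S/(4σ) = 5.807×10¹¹ K⁴.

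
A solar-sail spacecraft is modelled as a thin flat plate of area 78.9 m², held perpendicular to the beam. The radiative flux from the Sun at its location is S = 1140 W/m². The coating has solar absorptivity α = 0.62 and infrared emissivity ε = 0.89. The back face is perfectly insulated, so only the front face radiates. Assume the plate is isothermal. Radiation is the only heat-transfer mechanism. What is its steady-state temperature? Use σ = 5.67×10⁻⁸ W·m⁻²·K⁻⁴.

T ≈ 344 K

At equilibrium, absorbed power = emitted power.
Absorbing cross-section = A = 78.90 m²; emitting surface = A = 78.90 m² (ratio 1).
αS·A_cross = εσ·A_surf·T⁴  ⇒  T⁴ = αS/(ε·1σ).
T⁴ = 0.620·1140/(0.89·1·5.67×10⁻⁸) = 1.401×10¹⁰ K⁴.
T = (1.401×10¹⁰)^(1/4).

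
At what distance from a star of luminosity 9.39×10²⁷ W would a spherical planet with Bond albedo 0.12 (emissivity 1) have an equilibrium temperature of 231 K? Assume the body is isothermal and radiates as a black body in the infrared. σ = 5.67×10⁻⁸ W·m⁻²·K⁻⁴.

For an isothermal black-emitting sphere, (1−a)S·πr² = σ·4πr²·T⁴ ⇒ S = 4σT⁴/(1−a).
S = 4·5.67×10⁻⁸·(231)⁴/0.880 = 733.9 W/m².
Flux falls as S = L/(4πd²), so d = √(L/(4πS)) = √(9.39×10²⁷/(4π·733.9)).

d ≈ 1.01×10¹² m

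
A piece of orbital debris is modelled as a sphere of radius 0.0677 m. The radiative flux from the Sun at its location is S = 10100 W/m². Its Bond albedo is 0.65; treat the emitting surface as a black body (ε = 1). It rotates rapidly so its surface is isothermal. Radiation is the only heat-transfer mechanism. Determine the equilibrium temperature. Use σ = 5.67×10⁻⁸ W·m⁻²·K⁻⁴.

At equilibrium, absorbed power = emitted power.
Absorbing cross-section = πr² = 0.01440 m²; emitting surface = 4πr² = 0.05760 m² (ratio 4).
(1−a)S·A_cross = εσ·A_surf·T⁴  ⇒  T⁴ = (1−a)S/(4σ).
T⁴ = 0.350·10100/(4·5.67×10⁻⁸) = 1.559×10¹⁰ K⁴.
T = (1.559×10¹⁰)^(1/4).

T ≈ 353 K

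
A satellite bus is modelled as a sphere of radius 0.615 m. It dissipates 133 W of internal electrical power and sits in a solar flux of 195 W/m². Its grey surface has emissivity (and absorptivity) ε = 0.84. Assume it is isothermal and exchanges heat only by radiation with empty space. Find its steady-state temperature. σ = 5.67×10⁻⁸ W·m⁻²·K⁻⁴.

T ≈ 195 K

At steady state, absorbed solar power + internal power = radiated power.
Absorbed: α·S·A_cross = 0.84·195·1.188 = 194.6 W (cross-section πr²).
Total input = 194.6 + 133 = 327.6 W.
Radiated: εσ·A_surf·T⁴ with A_surf = 4πr² = 4.753 m².
T⁴ = 327.6/(0.84·5.67×10⁻⁸·4.753) = 1.447×10⁹ K⁴.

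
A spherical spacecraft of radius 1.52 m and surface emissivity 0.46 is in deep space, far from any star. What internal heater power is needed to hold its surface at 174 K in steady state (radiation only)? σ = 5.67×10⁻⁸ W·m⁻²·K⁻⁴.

P = εσ·4πr²·T⁴.
4πr² = 29.03 m²; T⁴ = 9.166×10⁸ K⁴.
P = 0.46·5.67×10⁻⁸·29.03·9.166×10⁸.

P ≈ 694 W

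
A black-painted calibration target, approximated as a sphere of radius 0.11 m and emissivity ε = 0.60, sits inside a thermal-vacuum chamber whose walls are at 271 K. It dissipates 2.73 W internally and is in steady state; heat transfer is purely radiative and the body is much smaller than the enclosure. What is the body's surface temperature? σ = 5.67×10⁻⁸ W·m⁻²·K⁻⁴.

T ≈ 277 K

For a small grey body in a large enclosure, net radiated power = εσA(T⁴ − T_w⁴).
Steady state: P = εσA(T⁴ − T_w⁴) with A = 4πr² = 0.1521 m².
T⁴ = P/(εσA) + T_w⁴ = 2.73/(0.60·5.67×10⁻⁸·0.1521) + (271)⁴
    = 5.278×10⁸ + 5.394×10⁹ = 5.921×10⁹ K⁴.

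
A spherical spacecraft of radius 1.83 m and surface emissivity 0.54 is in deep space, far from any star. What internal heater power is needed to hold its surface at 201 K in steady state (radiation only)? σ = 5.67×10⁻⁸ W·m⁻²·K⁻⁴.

P ≈ 2100 W

P = εσ·4πr²·T⁴.
4πr² = 42.08 m²; T⁴ = 1.632×10⁹ K⁴.
P = 0.54·5.67×10⁻⁸·42.08·1.632×10⁹.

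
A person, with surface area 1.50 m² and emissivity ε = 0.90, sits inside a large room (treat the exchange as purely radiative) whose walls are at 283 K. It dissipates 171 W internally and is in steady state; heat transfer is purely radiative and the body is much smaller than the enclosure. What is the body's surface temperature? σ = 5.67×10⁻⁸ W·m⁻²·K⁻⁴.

For a small grey body in a large enclosure, net radiated power = εσA(T⁴ − T_w⁴).
Steady state: P = εσA(T⁴ − T_w⁴) with A = 1.50 m².
T⁴ = P/(εσA) + T_w⁴ = 171/(0.90·5.67×10⁻⁸·1.500) + (283)⁴
    = 2.234×10⁹ + 6.414×10⁹ = 8.648×10⁹ K⁴.

T ≈ 305 K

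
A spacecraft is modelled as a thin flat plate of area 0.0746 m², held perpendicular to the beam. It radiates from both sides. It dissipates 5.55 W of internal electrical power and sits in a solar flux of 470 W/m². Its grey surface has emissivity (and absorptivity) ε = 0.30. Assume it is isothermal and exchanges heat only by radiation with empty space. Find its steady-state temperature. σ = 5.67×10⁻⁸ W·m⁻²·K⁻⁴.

T ≈ 282 K

At steady state, absorbed solar power + internal power = radiated power.
Absorbed: α·S·A_cross = 0.30·470·0.07460 = 10.52 W (cross-section A).
Total input = 10.52 + 5.55 = 16.07 W.
Radiated: εσ·A_surf·T⁴ with A_surf = 2A = 0.1492 m².
T⁴ = 16.07/(0.30·5.67×10⁻⁸·0.1492) = 6.331×10⁹ K⁴.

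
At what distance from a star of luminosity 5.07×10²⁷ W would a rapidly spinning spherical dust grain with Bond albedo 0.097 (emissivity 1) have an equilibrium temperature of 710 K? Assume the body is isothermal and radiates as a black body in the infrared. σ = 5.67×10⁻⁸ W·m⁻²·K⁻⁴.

d ≈ 7.95×10¹⁰ m

For an isothermal black-emitting sphere, (1−a)S·πr² = σ·4πr²·T⁴ ⇒ S = 4σT⁴/(1−a).
S = 4·5.67×10⁻⁸·(710)⁴/0.903 = 63820 W/m².
Flux falls as S = L/(4πd²), so d = √(L/(4πS)) = √(5.07×10²⁷/(4π·63820)).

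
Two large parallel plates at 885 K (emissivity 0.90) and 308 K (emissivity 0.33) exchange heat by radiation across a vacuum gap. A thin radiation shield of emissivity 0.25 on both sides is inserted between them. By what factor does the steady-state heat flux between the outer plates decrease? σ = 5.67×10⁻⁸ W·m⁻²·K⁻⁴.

factor ≈ 3.23

Without shield: q₀ = σΔ(T⁴)/(1/ε₁+1/ε₂−1) with denominator 3.141.
With shield the two gaps are in series; the resistances add: (1/ε₁+1/ε_s−1)+(1/ε_s+1/ε₂−1) = 4.111+6.030 = 10.14.
Heat-flux ratio q₀/q = 10.14/3.141.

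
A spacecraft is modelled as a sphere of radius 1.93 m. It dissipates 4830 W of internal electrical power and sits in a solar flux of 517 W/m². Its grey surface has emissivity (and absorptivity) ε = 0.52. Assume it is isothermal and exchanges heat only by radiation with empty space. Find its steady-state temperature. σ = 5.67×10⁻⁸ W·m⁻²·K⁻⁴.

At steady state, absorbed solar power + internal power = radiated power.
Absorbed: α·S·A_cross = 0.52·517·11.70 = 3146 W (cross-section πr²).
Total input = 3146 + 4830 = 7976 W.
Radiated: εσ·A_surf·T⁴ with A_surf = 4πr² = 46.81 m².
T⁴ = 7976/(0.52·5.67×10⁻⁸·46.81) = 5.779×10⁹ K⁴.

T ≈ 276 K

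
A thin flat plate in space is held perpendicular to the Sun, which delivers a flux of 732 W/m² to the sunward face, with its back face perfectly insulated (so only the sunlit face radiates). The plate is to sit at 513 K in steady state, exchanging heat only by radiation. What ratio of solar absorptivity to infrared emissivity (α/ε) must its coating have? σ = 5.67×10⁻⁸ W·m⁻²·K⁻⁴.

α/ε ≈ 5.36

Balance: αS·A = εσ·1A·T⁴ ⇒ α/ε = σT⁴/S.
α/ε = 5.67×10⁻⁸·(513)⁴/732 = 5.67×10⁻⁸·6.926×10¹⁰/732.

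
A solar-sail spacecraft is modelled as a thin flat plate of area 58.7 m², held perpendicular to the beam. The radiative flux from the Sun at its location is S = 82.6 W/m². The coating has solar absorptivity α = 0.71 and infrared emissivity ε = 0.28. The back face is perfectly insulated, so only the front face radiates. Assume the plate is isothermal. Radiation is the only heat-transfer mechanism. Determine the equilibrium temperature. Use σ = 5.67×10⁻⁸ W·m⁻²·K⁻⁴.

At equilibrium, absorbed power = emitted power.
Absorbing cross-section = A = 58.70 m²; emitting surface = A = 58.70 m² (ratio 1).
αS·A_cross = εσ·A_surf·T⁴  ⇒  T⁴ = αS/(ε·1σ).
T⁴ = 0.710·82.6/(0.28·1·5.67×10⁻⁸) = 3.694×10⁹ K⁴.
T = (3.694×10⁹)^(1/4).

T ≈ 247 K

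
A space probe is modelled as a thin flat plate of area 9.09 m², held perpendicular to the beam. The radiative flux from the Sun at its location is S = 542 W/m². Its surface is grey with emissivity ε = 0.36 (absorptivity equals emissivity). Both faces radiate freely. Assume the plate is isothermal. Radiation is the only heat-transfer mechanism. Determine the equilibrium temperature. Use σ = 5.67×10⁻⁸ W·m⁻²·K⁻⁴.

T ≈ 263 K

At equilibrium, absorbed power = emitted power.
Absorbing cross-section = A = 9.090 m²; emitting surface = 2A = 18.18 m² (ratio 2).
εS·A_cross = εσ·A_surf·T⁴  ⇒  T⁴ = S/(2σ)   (ε cancels).
T⁴ = 542/(2·5.67×10⁻⁸) = 4.780×10⁹ K⁴.
T = (4.780×10⁹)^(1/4).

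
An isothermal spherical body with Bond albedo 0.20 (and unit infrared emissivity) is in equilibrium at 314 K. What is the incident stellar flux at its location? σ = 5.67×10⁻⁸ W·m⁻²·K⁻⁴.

(1−a)S·πr² = σ·4πr²·T⁴ ⇒ S = 4σT⁴/(1−a).
S = 4·5.67×10⁻⁸·9.721×10⁹/0.800.

S ≈ 2760 W/m²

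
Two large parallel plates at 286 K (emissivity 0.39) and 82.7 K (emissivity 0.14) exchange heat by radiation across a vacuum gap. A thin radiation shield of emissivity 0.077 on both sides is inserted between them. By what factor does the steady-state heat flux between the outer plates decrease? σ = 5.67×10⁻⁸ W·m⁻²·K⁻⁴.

Without shield: q₀ = σΔ(T⁴)/(1/ε₁+1/ε₂−1) with denominator 8.707.
With shield the two gaps are in series; the resistances add: (1/ε₁+1/ε_s−1)+(1/ε_s+1/ε₂−1) = 14.55+19.13 = 33.68.
Heat-flux ratio q₀/q = 33.68/8.707.

factor ≈ 3.87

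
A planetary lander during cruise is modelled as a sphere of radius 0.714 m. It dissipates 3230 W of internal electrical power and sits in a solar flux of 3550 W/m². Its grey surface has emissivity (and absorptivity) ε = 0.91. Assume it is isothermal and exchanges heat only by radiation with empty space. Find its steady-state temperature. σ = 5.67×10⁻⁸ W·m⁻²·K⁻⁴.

T ≈ 399 K

At steady state, absorbed solar power + internal power = radiated power.
Absorbed: α·S·A_cross = 0.91·3550·1.602 = 5174 W (cross-section πr²).
Total input = 5174 + 3230 = 8404 W.
Radiated: εσ·A_surf·T⁴ with A_surf = 4πr² = 6.406 m².
T⁴ = 8404/(0.91·5.67×10⁻⁸·6.406) = 2.542×10¹⁰ K⁴.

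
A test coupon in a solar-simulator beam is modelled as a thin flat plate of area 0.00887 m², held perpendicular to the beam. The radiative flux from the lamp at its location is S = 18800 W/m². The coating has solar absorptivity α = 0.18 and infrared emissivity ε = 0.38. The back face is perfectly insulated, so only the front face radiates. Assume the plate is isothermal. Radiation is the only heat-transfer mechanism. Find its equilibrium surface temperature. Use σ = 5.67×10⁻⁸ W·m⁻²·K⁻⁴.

At equilibrium, absorbed power = emitted power.
Absorbing cross-section = A = 0.008870 m²; emitting surface = A = 0.008870 m² (ratio 1).
αS·A_cross = εσ·A_surf·T⁴  ⇒  T⁴ = αS/(ε·1σ).
T⁴ = 0.180·18800/(0.38·1·5.67×10⁻⁸) = 1.571×10¹¹ K⁴.
T = (1.571×10¹¹)^(1/4).

T ≈ 630 K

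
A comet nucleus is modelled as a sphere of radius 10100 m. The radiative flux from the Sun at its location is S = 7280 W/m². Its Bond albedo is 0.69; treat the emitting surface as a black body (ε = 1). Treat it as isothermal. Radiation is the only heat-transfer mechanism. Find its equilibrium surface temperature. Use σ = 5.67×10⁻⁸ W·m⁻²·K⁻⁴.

T ≈ 316 K

At equilibrium, absorbed power = emitted power.
Absorbing cross-section = πr² = 3.205×10⁸ m²; emitting surface = 4πr² = 1.282×10⁹ m² (ratio 4).
(1−a)S·A_cross = εσ·A_surf·T⁴  ⇒  T⁴ = (1−a)S/(4σ).
T⁴ = 0.310·7280/(4·5.67×10⁻⁸) = 9.951×10⁹ K⁴.
T = (9.951×10⁹)^(1/4).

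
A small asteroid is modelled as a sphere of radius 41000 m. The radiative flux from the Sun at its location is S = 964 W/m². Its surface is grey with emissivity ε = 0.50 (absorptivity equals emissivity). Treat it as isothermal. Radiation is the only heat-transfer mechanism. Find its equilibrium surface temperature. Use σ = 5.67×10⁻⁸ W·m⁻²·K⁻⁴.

At equilibrium, absorbed power = emitted power.
Absorbing cross-section = πr² = 5.281×10⁹ m²; emitting surface = 4πr² = 2.112×10¹⁰ m² (ratio 4).
εS·A_cross = εσ·A_surf·T⁴  ⇒  T⁴ = S/(4σ)   (ε cancels).
T⁴ = 964/(4·5.67×10⁻⁸) = 4.250×10⁹ K⁴.
T = (4.250×10⁹)^(1/4).

T ≈ 255 K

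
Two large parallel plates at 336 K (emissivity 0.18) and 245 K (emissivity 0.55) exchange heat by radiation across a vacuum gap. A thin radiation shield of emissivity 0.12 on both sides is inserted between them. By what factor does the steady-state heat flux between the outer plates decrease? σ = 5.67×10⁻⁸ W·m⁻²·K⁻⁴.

factor ≈ 3.46

Without shield: q₀ = σΔ(T⁴)/(1/ε₁+1/ε₂−1) with denominator 6.374.
With shield the two gaps are in series; the resistances add: (1/ε₁+1/ε_s−1)+(1/ε_s+1/ε₂−1) = 12.89+9.152 = 22.04.
Heat-flux ratio q₀/q = 22.04/6.374.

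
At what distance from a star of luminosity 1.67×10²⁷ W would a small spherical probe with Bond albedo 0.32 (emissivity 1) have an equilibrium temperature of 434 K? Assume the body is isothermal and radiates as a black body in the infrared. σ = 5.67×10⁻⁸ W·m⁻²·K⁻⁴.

For an isothermal black-emitting sphere, (1−a)S·πr² = σ·4πr²·T⁴ ⇒ S = 4σT⁴/(1−a).
S = 4·5.67×10⁻⁸·(434)⁴/0.680 = 11830 W/m².
Flux falls as S = L/(4πd²), so d = √(L/(4πS)) = √(1.67×10²⁷/(4π·11830)).

d ≈ 1.06×10¹¹ m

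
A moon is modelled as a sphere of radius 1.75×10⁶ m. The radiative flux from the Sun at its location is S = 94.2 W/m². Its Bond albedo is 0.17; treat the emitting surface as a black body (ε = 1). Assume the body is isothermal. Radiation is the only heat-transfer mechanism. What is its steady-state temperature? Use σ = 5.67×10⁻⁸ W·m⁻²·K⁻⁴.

At equilibrium, absorbed power = emitted power.
Absorbing cross-section = πr² = 9.621×10¹² m²; emitting surface = 4πr² = 3.848×10¹³ m² (ratio 4).
(1−a)S·A_cross = εσ·A_surf·T⁴  ⇒  T⁴ = (1−a)S/(4σ).
T⁴ = 0.830·94.2/(4·5.67×10⁻⁸) = 3.447×10⁸ K⁴.
T = (3.447×10⁸)^(1/4).

T ≈ 136 K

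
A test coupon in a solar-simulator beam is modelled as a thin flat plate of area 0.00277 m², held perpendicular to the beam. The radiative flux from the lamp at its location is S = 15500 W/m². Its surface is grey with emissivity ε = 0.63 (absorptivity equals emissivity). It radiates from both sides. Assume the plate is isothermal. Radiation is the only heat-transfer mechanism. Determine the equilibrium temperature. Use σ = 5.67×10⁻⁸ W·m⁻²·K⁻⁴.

At equilibrium, absorbed power = emitted power.
Absorbing cross-section = A = 0.002770 m²; emitting surface = 2A = 0.005540 m² (ratio 2).
εS·A_cross = εσ·A_surf·T⁴  ⇒  T⁴ = S/(2σ)   (ε cancels).
T⁴ = 15500/(2·5.67×10⁻⁸) = 1.367×10¹¹ K⁴.
T = (1.367×10¹¹)^(1/4).

T ≈ 608 K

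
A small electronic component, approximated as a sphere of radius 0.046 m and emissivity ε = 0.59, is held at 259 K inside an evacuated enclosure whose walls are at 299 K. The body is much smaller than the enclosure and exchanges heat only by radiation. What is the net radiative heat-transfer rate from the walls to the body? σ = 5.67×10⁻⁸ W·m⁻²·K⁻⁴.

P_net ≈ 3.11 W

For a small grey body in a large enclosure: P_net = εσA(T_body⁴ − T_wall⁴).
A = 4πr² = 0.02659 m²; T_body⁴ − T_wall⁴ = 4.500×10⁹ − 7.993×10⁹ = -3.493×10⁹ K⁴.
|P_net| = 0.59·5.67×10⁻⁸·0.02659·3.493×10⁹.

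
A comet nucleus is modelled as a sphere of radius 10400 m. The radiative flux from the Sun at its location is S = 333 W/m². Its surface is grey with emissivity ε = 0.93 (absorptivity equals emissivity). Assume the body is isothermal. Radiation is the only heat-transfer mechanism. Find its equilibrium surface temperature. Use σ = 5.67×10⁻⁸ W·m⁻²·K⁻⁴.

T ≈ 196 K

At equilibrium, absorbed power = emitted power.
Absorbing cross-section = πr² = 3.398×10⁸ m²; emitting surface = 4πr² = 1.359×10⁹ m² (ratio 4).
εS·A_cross = εσ·A_surf·T⁴  ⇒  T⁴ = S/(4σ)   (ε cancels).
T⁴ = 333/(4·5.67×10⁻⁸) = 1.468×10⁹ K⁴.
T = (1.468×10⁹)^(1/4).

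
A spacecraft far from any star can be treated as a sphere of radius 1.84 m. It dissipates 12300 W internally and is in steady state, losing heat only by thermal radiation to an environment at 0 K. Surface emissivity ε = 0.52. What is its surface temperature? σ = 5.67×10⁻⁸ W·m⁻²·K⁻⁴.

T ≈ 315 K

Steady state: internal power = radiated power, P = εσA T⁴.
Radiating area A = 4πr² = 42.54 m².
T⁴ = P/(εσA) = 12300/(0.52·5.67×10⁻⁸·42.54) = 9.806×10⁹ K⁴.
T = (9.806×10⁹)^(1/4).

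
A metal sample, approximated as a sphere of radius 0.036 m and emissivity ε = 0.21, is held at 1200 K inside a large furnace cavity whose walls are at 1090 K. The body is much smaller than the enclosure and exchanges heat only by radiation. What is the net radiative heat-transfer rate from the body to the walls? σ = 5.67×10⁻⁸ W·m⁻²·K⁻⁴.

For a small grey body in a large enclosure: P_net = εσA(T_body⁴ − T_wall⁴).
A = 4πr² = 0.01629 m²; T_body⁴ − T_wall⁴ = 2.074×10¹² − 1.412×10¹² = 6.620×10¹¹ K⁴.
|P_net| = 0.21·5.67×10⁻⁸·0.01629·6.620×10¹¹.

P_net ≈ 128 W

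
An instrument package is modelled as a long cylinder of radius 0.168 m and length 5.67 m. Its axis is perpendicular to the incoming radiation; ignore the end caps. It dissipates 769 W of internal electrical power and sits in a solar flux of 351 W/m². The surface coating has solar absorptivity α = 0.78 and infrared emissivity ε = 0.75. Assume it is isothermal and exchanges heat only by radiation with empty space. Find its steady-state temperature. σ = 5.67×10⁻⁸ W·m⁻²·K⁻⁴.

T ≈ 267 K

At steady state, absorbed solar power + internal power = radiated power.
Absorbed: α·S·A_cross = 0.78·351·1.905 = 521.6 W (cross-section 2rL).
Total input = 521.6 + 769 = 1291 W.
Radiated: εσ·A_surf·T⁴ with A_surf = 2πrL = 5.985 m².
T⁴ = 1291/(0.75·5.67×10⁻⁸·5.985) = 5.071×10⁹ K⁴.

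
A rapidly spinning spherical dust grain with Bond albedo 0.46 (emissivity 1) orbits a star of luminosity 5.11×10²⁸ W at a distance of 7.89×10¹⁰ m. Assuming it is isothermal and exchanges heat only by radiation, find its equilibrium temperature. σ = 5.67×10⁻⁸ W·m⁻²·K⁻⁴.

T ≈ 1120 K

First find the stellar flux at distance d: S = L/(4πd²) = 5.11×10²⁸/(4π·(7.89×10¹⁰)²) = 6.532×10⁵ W/m².
For an isothermal sphere, absorbed (1−a)S·πr² = emitted σ·4πr²·T⁴, so T⁴ = (1−a)S/(4σ).
T⁴ = 0.540·6.532×10⁵/(4·5.67×10⁻⁸) = 1.555×10¹² K⁴.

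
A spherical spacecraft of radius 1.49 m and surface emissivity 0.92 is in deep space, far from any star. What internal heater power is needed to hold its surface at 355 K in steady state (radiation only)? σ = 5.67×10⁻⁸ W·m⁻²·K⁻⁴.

P ≈ 23100 W

P = εσ·4πr²·T⁴.
4πr² = 27.90 m²; T⁴ = 1.588×10¹⁰ K⁴.
P = 0.92·5.67×10⁻⁸·27.90·1.588×10¹⁰.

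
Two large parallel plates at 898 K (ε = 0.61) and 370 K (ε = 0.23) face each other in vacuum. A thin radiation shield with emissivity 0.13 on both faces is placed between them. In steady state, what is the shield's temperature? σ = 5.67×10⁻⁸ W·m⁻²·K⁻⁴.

In steady state the net flux on the hot side equals that on the cold side.
σ(T₁⁴−T_s⁴)/D₁ = σ(T_s⁴−T₂⁴)/D₂, with D₁ = 1/ε₁+1/ε_s−1 = 8.332, D₂ = 1/ε_s+1/ε₂−1 = 11.04.
Solve for T_s⁴: T_s⁴ = (D₂·T₁⁴ + D₁·T₂⁴)/(D₁+D₂) = 3.787×10¹¹ K⁴.

T_s ≈ 784 K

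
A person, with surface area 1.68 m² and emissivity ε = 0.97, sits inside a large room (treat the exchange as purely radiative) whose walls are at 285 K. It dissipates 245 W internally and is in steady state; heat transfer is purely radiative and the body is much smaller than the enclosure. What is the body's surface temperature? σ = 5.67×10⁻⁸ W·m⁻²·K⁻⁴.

T ≈ 310 K

For a small grey body in a large enclosure, net radiated power = εσA(T⁴ − T_w⁴).
Steady state: P = εσA(T⁴ − T_w⁴) with A = 1.68 m².
T⁴ = P/(εσA) + T_w⁴ = 245/(0.97·5.67×10⁻⁸·1.680) + (285)⁴
    = 2.652×10⁹ + 6.598×10⁹ = 9.249×10⁹ K⁴.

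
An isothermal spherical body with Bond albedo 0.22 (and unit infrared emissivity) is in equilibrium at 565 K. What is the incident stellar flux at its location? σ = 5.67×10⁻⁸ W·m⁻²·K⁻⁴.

(1−a)S·πr² = σ·4πr²·T⁴ ⇒ S = 4σT⁴/(1−a).
S = 4·5.67×10⁻⁸·1.019×10¹¹/0.780.

S ≈ 29600 W/m²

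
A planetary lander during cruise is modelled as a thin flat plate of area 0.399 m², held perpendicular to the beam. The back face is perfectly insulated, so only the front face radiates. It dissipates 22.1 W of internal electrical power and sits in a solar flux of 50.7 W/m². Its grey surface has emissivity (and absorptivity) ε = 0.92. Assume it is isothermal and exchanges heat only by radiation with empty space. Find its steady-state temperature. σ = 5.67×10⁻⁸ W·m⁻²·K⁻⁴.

T ≈ 210 K

At steady state, absorbed solar power + internal power = radiated power.
Absorbed: α·S·A_cross = 0.92·50.7·0.3990 = 18.61 W (cross-section A).
Total input = 18.61 + 22.1 = 40.71 W.
Radiated: εσ·A_surf·T⁴ with A_surf = A = 0.3990 m².
T⁴ = 40.71/(0.92·5.67×10⁻⁸·0.3990) = 1.956×10⁹ K⁴.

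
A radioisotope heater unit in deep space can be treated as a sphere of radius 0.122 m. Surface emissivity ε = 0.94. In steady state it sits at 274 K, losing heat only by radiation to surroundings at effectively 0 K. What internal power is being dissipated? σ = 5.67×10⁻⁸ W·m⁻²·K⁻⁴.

P ≈ 56.2 W

Steady state: P = εσA T⁴.
A = 4πr² = 0.1870 m²; T⁴ = (274)⁴ = 5.636×10⁹ K⁴.
P = 0.94 × 5.67×10⁻⁸ × 0.1870 × 5.636×10⁹.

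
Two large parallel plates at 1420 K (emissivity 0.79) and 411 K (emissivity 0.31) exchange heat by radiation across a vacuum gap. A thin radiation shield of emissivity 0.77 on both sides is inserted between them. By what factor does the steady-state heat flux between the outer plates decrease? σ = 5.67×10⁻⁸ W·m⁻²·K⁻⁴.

factor ≈ 1.46

Without shield: q₀ = σΔ(T⁴)/(1/ε₁+1/ε₂−1) with denominator 3.492.
With shield the two gaps are in series; the resistances add: (1/ε₁+1/ε_s−1)+(1/ε_s+1/ε₂−1) = 1.565+3.525 = 5.089.
Heat-flux ratio q₀/q = 5.089/3.492.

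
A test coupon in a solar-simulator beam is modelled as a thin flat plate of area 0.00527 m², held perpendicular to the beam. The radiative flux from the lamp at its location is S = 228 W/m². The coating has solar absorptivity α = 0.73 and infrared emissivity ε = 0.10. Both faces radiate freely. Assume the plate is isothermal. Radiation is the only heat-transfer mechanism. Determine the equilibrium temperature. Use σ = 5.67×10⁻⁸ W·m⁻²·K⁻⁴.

At equilibrium, absorbed power = emitted power.
Absorbing cross-section = A = 0.005270 m²; emitting surface = 2A = 0.01054 m² (ratio 2).
αS·A_cross = εσ·A_surf·T⁴  ⇒  T⁴ = αS/(ε·2σ).
T⁴ = 0.730·228/(0.10·2·5.67×10⁻⁸) = 1.468×10¹⁰ K⁴.
T = (1.468×10¹⁰)^(1/4).

T ≈ 348 K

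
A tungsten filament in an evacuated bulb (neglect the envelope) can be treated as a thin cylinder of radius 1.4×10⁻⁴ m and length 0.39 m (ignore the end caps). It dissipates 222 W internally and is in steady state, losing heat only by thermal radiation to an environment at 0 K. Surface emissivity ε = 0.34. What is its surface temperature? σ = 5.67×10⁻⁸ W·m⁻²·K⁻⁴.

Steady state: internal power = radiated power, P = εσA T⁴.
Radiating area A = 2πrL = 3.431×10⁻⁴ m².
T⁴ = P/(εσA) = 222/(0.34·5.67×10⁻⁸·3.431×10⁻⁴) = 3.357×10¹³ K⁴.
T = (3.357×10¹³)^(1/4).

T ≈ 2410 K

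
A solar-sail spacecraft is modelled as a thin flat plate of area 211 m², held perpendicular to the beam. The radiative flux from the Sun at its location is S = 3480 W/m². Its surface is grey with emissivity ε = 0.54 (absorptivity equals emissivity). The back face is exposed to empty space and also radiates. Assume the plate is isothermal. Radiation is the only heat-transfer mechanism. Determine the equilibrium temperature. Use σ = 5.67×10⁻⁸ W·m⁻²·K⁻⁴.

T ≈ 419 K

At equilibrium, absorbed power = emitted power.
Absorbing cross-section = A = 211.0 m²; emitting surface = 2A = 422.0 m² (ratio 2).
εS·A_cross = εσ·A_surf·T⁴  ⇒  T⁴ = S/(2σ)   (ε cancels).
T⁴ = 3480/(2·5.67×10⁻⁸) = 3.069×10¹⁰ K⁴.
T = (3.069×10¹⁰)^(1/4).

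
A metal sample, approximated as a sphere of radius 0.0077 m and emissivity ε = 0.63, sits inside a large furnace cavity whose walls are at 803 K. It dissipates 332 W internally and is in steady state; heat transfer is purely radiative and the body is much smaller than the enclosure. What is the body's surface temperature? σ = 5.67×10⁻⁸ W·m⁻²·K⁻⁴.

T ≈ 1890 K

For a small grey body in a large enclosure, net radiated power = εσA(T⁴ − T_w⁴).
Steady state: P = εσA(T⁴ − T_w⁴) with A = 4πr² = 7.451×10⁻⁴ m².
T⁴ = P/(εσA) + T_w⁴ = 332/(0.63·5.67×10⁻⁸·7.451×10⁻⁴) + (803)⁴
    = 1.247×10¹³ + 4.158×10¹¹ = 1.289×10¹³ K⁴.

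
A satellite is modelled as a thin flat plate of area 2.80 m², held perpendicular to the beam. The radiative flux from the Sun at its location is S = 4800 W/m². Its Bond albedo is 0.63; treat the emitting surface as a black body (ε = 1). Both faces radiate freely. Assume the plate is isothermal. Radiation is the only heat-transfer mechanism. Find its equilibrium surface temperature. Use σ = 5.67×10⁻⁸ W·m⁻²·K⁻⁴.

At equilibrium, absorbed power = emitted power.
Absorbing cross-section = A = 2.800 m²; emitting surface = 2A = 5.600 m² (ratio 2).
(1−a)S·A_cross = εσ·A_surf·T⁴  ⇒  T⁴ = (1−a)S/(2σ).
T⁴ = 0.370·4800/(2·5.67×10⁻⁸) = 1.566×10¹⁰ K⁴.
T = (1.566×10¹⁰)^(1/4).

T ≈ 354 K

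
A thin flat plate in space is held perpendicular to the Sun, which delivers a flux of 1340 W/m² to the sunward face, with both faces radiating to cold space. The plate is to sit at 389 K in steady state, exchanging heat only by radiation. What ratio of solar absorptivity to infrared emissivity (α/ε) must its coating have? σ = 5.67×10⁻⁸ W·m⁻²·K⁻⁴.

Balance: αS·A = εσ·2A·T⁴ ⇒ α/ε = 2σT⁴/S.
α/ε = 2·5.67×10⁻⁸·(389)⁴/1340 = 2·5.67×10⁻⁸·2.290×10¹⁰/1340.

α/ε ≈ 1.94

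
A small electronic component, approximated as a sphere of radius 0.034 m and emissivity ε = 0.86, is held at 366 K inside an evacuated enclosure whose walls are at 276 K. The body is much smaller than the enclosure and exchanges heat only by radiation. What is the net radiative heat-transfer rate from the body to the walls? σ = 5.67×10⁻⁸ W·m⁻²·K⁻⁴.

P_net ≈ 8.60 W

For a small grey body in a large enclosure: P_net = εσA(T_body⁴ − T_wall⁴).
A = 4πr² = 0.01453 m²; T_body⁴ − T_wall⁴ = 1.794×10¹⁰ − 5.803×10⁹ = 1.214×10¹⁰ K⁴.
|P_net| = 0.86·5.67×10⁻⁸·0.01453·1.214×10¹⁰.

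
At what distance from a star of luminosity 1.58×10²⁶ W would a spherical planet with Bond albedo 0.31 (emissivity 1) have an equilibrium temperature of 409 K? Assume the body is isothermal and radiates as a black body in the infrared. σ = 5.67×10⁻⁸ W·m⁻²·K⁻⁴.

d ≈ 3.70×10¹⁰ m

For an isothermal black-emitting sphere, (1−a)S·πr² = σ·4πr²·T⁴ ⇒ S = 4σT⁴/(1−a).
S = 4·5.67×10⁻⁸·(409)⁴/0.690 = 9198 W/m².
Flux falls as S = L/(4πd²), so d = √(L/(4πS)) = √(1.58×10²⁶/(4π·9198)).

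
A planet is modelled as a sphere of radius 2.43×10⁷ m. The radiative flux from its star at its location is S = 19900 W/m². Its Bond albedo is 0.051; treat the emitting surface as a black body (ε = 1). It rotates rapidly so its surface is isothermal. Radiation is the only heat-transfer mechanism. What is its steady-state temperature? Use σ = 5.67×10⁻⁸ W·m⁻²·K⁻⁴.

At equilibrium, absorbed power = emitted power.
Absorbing cross-section = πr² = 1.855×10¹⁵ m²; emitting surface = 4πr² = 7.420×10¹⁵ m² (ratio 4).
(1−a)S·A_cross = εσ·A_surf·T⁴  ⇒  T⁴ = (1−a)S/(4σ).
T⁴ = 0.949·19900/(4·5.67×10⁻⁸) = 8.327×10¹⁰ K⁴.
T = (8.327×10¹⁰)^(1/4).

T ≈ 537 K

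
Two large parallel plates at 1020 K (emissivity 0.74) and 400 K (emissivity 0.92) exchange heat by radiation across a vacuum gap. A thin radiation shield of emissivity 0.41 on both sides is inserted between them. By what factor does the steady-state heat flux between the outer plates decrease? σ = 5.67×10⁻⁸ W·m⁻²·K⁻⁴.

Without shield: q₀ = σΔ(T⁴)/(1/ε₁+1/ε₂−1) with denominator 1.438.
With shield the two gaps are in series; the resistances add: (1/ε₁+1/ε_s−1)+(1/ε_s+1/ε₂−1) = 2.790+2.526 = 5.316.
Heat-flux ratio q₀/q = 5.316/1.438.

factor ≈ 3.70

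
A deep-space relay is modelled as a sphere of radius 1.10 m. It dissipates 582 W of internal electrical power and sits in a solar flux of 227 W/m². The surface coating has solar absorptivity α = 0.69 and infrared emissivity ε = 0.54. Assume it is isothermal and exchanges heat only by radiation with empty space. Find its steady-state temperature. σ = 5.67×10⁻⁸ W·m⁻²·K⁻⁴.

T ≈ 224 K

At steady state, absorbed solar power + internal power = radiated power.
Absorbed: α·S·A_cross = 0.69·227·3.801 = 595.4 W (cross-section πr²).
Total input = 595.4 + 582 = 1177 W.
Radiated: εσ·A_surf·T⁴ with A_surf = 4πr² = 15.21 m².
T⁴ = 1177/(0.54·5.67×10⁻⁸·15.21) = 2.529×10⁹ K⁴.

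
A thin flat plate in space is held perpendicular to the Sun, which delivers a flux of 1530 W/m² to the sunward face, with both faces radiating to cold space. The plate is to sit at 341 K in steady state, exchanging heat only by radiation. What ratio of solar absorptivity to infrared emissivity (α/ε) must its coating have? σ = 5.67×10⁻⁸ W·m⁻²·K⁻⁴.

Balance: αS·A = εσ·2A·T⁴ ⇒ α/ε = 2σT⁴/S.
α/ε = 2·5.67×10⁻⁸·(341)⁴/1530 = 2·5.67×10⁻⁸·1.352×10¹⁰/1530.

α/ε ≈ 1.00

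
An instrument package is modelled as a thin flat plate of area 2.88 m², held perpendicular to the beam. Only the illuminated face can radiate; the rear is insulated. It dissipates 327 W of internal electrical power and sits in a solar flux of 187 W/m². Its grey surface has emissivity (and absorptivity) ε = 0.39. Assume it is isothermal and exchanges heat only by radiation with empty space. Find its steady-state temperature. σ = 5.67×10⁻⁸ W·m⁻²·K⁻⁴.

At steady state, absorbed solar power + internal power = radiated power.
Absorbed: α·S·A_cross = 0.39·187·2.880 = 210.0 W (cross-section A).
Total input = 210.0 + 327 = 537.0 W.
Radiated: εσ·A_surf·T⁴ with A_surf = A = 2.880 m².
T⁴ = 537.0/(0.39·5.67×10⁻⁸·2.880) = 8.433×10⁹ K⁴.

T ≈ 303 K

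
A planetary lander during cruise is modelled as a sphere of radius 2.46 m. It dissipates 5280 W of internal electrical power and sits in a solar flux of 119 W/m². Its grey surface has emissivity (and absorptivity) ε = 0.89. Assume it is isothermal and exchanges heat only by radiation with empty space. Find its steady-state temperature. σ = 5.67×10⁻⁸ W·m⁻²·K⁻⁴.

At steady state, absorbed solar power + internal power = radiated power.
Absorbed: α·S·A_cross = 0.89·119·19.01 = 2014 W (cross-section πr²).
Total input = 2014 + 5280 = 7294 W.
Radiated: εσ·A_surf·T⁴ with A_surf = 4πr² = 76.05 m².
T⁴ = 7294/(0.89·5.67×10⁻⁸·76.05) = 1.901×10⁹ K⁴.

T ≈ 209 K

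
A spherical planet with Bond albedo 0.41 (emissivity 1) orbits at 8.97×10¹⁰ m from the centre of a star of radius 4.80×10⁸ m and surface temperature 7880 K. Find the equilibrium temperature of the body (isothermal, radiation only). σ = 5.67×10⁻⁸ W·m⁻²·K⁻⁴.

T ≈ 357 K

The star's surface emits σT_*⁴; at distance d the flux is S = σT_*⁴(R_*/d)².
S = 5.67×10⁻⁸·(7880)⁴·(4.80×10⁸/8.97×10¹⁰)² = 6260 W/m².
For an isothermal sphere T⁴ = (1−a)S/(4σ) = 1.629×10¹⁰ K⁴.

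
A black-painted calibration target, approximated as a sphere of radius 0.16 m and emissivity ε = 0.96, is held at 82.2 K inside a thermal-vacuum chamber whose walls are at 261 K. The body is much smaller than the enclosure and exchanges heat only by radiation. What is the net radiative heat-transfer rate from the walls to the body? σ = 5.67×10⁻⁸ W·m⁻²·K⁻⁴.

P_net ≈ 80.5 W

For a small grey body in a large enclosure: P_net = εσA(T_body⁴ − T_wall⁴).
A = 4πr² = 0.3217 m²; T_body⁴ − T_wall⁴ = 4.565×10⁷ − 4.640×10⁹ = -4.595×10⁹ K⁴.
|P_net| = 0.96·5.67×10⁻⁸·0.3217·4.595×10⁹.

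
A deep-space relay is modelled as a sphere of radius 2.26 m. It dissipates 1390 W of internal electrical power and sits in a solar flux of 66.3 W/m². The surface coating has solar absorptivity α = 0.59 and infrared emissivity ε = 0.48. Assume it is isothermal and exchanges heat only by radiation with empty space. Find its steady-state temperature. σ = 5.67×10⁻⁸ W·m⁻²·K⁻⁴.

T ≈ 184 K

At steady state, absorbed solar power + internal power = radiated power.
Absorbed: α·S·A_cross = 0.59·66.3·16.05 = 627.7 W (cross-section πr²).
Total input = 627.7 + 1390 = 2018 W.
Radiated: εσ·A_surf·T⁴ with A_surf = 4πr² = 64.18 m².
T⁴ = 2018/(0.48·5.67×10⁻⁸·64.18) = 1.155×10⁹ K⁴.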